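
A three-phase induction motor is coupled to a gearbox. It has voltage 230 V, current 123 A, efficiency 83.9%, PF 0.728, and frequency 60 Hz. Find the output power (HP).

P_in = √3·V·I·cosφ = 1.732 × 230 × 123 × 0.728 = 35671 W
P_out = η·P_in = 0.839 × 35671 = 29928 W
= 29928/746 = 40.1 HP

40.1 HP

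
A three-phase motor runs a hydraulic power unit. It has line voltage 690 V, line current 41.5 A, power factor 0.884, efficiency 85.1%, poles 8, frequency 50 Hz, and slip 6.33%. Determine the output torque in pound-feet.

P_in = √3·V·I·cosφ = 1.732 × 690 × 41.5 × 0.884 = 43843 W
P_out = η·P_in = 0.851 × 43843 = 37310 W
n_s = 120×50/8 = 750 rpm; n = 750×(1−0.0633) = 703 rpm
ω = 2π×703/60 = 73.62 rad/s
τ = P_out/ω = 37310/73.62 = 506.8 N·m
In lb·ft: 506.8/1.356 = 374 lb·ft

374 lb·ft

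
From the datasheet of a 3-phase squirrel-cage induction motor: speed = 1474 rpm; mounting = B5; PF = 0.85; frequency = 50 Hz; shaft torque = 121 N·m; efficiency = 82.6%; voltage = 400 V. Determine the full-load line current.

ω = 2π×1474/60 = 154.4 rad/s; P_out = τω = 121 × 154.4 = 18682 W
P_in = P_out / η = 18682 / 0.826 = 22617 W
I_L = P_in / (√3·V_L·cosφ) = 22617 / (1.732 × 400 × 0.85) = 38.4 A

38.4 A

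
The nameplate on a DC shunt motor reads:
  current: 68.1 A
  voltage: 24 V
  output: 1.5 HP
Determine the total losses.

515 W

P_in = V·I = 24×68.1 = 1634 W
P_out = 1.5×746 = 1119 W
Losses = P_in − P_out = 1634 − 1119 = 515 W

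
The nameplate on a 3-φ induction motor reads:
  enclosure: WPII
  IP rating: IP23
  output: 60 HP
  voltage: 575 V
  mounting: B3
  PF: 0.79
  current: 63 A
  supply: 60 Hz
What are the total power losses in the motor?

4.81 kW

P_in = √3·V·I·cosφ = 1.732×575×63×0.79 = 49566 W
P_out = 60×746 = 44760 W
Losses = P_in − P_out = 49566 − 44760 = 4806 W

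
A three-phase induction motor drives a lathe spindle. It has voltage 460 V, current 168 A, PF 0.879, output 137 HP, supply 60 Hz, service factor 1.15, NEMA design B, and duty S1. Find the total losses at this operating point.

P_in = √3·V·I·cosφ = 1.732×460×168×0.879 = 117653 W
P_out = 137×746 = 102202 W
Losses = P_in − P_out = 117653 − 102202 = 15451 W

15.5 kW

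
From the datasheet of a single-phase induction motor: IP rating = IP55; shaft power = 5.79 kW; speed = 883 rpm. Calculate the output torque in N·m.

62.6 N·m

ω = 2π × 883/60 = 92.47 rad/s
τ = P/ω = 5790/92.47 = 62.6 N·m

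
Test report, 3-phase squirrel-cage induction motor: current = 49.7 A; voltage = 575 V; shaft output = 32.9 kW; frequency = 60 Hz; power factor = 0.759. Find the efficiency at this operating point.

P_out = 32.9 kW = 32900 W
P_in = √3·V_L·I_L·cosφ = 1.732 × 575 × 49.7 × 0.759 = 37568 W
η = P_out / P_in = 32900 / 37568 = 0.876 = 87.6%

87.6 %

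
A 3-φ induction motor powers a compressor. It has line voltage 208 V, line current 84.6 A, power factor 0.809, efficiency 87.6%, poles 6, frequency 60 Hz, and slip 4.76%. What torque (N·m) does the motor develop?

180 N·m

P_in = √3·V·I·cosφ = 1.732 × 208 × 84.6 × 0.809 = 24656 W
P_out = η·P_in = 0.876 × 24656 = 21599 W
n_s = 120×60/6 = 1200 rpm; n = 1200×(1−0.0476) = 1143 rpm
ω = 2π×1143/60 = 119.7 rad/s
τ = P_out/ω = 21599/119.7 = 180 N·m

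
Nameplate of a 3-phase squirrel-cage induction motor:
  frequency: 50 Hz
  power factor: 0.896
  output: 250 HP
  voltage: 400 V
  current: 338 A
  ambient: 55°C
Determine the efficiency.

88.9 %

P_out = 250 × 746 = 186500 W
P_in = √3·V_L·I_L·cosφ = 1.732 × 400 × 338 × 0.896 = 209813 W
η = P_out / P_in = 186500 / 209813 = 0.889 = 88.9%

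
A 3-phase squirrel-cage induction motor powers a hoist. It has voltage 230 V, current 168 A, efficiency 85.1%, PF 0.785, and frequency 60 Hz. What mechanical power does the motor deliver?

44.7 kW

P_in = √3·V·I·cosφ = 1.732 × 230 × 168 × 0.785 = 52536 W
P_out = η·P_in = 0.851 × 52536 = 44708 W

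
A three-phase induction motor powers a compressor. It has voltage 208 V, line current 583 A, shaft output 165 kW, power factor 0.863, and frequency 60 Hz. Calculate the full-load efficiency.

91.0 %

P_out = 165 kW = 165000 W
P_in = √3·V_L·I_L·cosφ = 1.732 × 208 × 583 × 0.863 = 181255 W
η = P_out / P_in = 165000 / 181255 = 0.910 = 91.0%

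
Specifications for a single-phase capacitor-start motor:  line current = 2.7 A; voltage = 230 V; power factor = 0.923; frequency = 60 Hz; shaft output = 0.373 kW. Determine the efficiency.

65.1 %

P_out = 0.373 kW = 373 W
P_in = V·I·cosφ = 230 × 2.7 × 0.923 = 573 W
η = P_out / P_in = 373 / 573 = 0.651 = 65.1%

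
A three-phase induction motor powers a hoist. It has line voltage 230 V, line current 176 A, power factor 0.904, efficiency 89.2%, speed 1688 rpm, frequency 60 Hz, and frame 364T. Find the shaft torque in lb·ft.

236 lb·ft

P_in = √3·V·I·cosφ = 1.732 × 230 × 176 × 0.904 = 63381 W
P_out = η·P_in = 0.892 × 63381 = 56536 W
n = 1688 rpm
ω = 2π×1688/60 = 176.8 rad/s
τ = P_out/ω = 56536/176.8 = 319.8 N·m
In lb·ft: 319.8/1.356 = 236 lb·ft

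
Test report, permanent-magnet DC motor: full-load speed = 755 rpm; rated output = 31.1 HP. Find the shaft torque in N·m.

293 N·m

P_out = 31.1 × 746 = 23201 W
ω = 2π × 755/60 = 79.06 rad/s
τ = P_out/ω = 23201/79.06 = 293 N·m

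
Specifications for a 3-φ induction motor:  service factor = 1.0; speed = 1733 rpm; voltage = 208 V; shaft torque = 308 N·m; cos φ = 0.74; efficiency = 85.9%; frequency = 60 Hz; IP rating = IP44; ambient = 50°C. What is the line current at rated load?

244 A

ω = 2π×1733/60 = 181.5 rad/s; P_out = τω = 308 × 181.5 = 55902 W
P_in = P_out / η = 55902 / 0.859 = 65078 W
I_L = P_in / (√3·V_L·cosφ) = 65078 / (1.732 × 208 × 0.74) = 244 A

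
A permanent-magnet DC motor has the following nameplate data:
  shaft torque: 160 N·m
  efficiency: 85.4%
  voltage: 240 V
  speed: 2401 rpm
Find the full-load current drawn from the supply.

ω = 2π×2401/60 = 251.4 rad/s; P_out = τω = 160 × 251.4 = 40224 W
P_in = P_out / η = 40224 / 0.854 = 47101 W
I = P_in / V = 47101 / 240 = 196 A

196 A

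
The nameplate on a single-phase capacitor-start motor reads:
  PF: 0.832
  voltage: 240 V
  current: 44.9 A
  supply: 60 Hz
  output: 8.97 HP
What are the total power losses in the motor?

P_in = V·I·cosφ = 240×44.9×0.832 = 8966 W
P_out = 8.97×746 = 6692 W
Losses = P_in − P_out = 8966 − 6692 = 2274 W

2.27 kW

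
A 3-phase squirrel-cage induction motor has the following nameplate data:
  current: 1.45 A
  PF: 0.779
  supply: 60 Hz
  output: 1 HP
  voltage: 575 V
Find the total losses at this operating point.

379 W

P_in = √3·V·I·cosφ = 1.732×575×1.45×0.779 = 1125 W
P_out = 1×746 = 746 W
Losses = P_in − P_out = 1125 − 746 = 379 W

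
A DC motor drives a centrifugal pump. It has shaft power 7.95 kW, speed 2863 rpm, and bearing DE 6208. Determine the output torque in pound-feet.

19.6 lb·ft

ω = 2π × 2863/60 = 299.8 rad/s
τ = P/ω = 7950/299.8 = 26.52 N·m
In lb·ft: 26.52/1.356 = 19.6 lb·ft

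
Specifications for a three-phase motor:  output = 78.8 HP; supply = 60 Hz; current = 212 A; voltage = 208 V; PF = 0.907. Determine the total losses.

10500 W

P_in = √3·V·I·cosφ = 1.732×208×212×0.907 = 69271 W
P_out = 78.8×746 = 58785 W
Losses = P_in − P_out = 69271 − 58785 = 10486 W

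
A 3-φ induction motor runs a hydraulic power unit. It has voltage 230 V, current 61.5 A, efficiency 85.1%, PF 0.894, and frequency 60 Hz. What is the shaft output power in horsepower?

P_in = √3·V·I·cosφ = 1.732 × 230 × 61.5 × 0.894 = 21902 W
P_out = η·P_in = 0.851 × 21902 = 18639 W
= 18639/746 = 25 HP

25 HP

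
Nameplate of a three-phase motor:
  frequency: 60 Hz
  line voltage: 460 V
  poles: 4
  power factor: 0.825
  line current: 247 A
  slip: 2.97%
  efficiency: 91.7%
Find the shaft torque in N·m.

814 N·m

P_in = √3·V·I·cosφ = 1.732 × 460 × 247 × 0.825 = 162352 W
P_out = η·P_in = 0.917 × 162352 = 148877 W
n_s = 120×60/4 = 1800 rpm; n = 1800×(1−0.0297) = 1747 rpm
ω = 2π×1747/60 = 182.9 rad/s
τ = P_out/ω = 148877/182.9 = 814 N·m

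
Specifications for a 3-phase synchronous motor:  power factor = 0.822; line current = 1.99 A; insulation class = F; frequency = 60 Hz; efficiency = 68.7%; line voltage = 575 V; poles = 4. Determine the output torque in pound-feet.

P_in = √3·V·I·cosφ = 1.732 × 575 × 1.99 × 0.822 = 1629 W
P_out = η·P_in = 0.687 × 1629 = 1119 W
n = n_s = 120×60/4 = 1800 rpm (synchronous)
ω = 2π×1800/60 = 188.5 rad/s
τ = P_out/ω = 1119/188.5 = 5.936 N·m
In lb·ft: 5.936/1.356 = 4.38 lb·ft

4.38 lb·ft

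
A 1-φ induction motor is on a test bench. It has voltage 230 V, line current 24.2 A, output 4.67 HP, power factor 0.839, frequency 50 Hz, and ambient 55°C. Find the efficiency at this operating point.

P_out = 4.67 × 746 = 3484 W
P_in = V·I·cosφ = 230 × 24.2 × 0.839 = 4670 W
η = P_out / P_in = 3484 / 4670 = 0.746 = 74.6%

74.6 %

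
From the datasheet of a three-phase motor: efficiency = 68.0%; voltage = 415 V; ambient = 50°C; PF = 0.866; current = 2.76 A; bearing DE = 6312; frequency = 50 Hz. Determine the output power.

P_in = √3·V·I·cosφ = 1.732 × 415 × 2.76 × 0.866 = 1718 W
P_out = η·P_in = 0.68 × 1718 = 1168 W

1.17 kW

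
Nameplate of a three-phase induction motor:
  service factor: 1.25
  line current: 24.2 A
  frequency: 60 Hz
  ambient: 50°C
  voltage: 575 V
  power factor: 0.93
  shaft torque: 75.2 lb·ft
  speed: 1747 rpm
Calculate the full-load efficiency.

83.2 %

τ = 75.2 lb·ft × 1.356 = 102 N·m
ω = 2π × 1747/60 = 182.9 rad/s; P_out = τω = 102 × 182.9 = 18656 W
P_in = √3·V_L·I_L·cosφ = 1.732 × 575 × 24.2 × 0.93 = 22414 W
η = P_out / P_in = 18656 / 22414 = 0.832 = 83.2%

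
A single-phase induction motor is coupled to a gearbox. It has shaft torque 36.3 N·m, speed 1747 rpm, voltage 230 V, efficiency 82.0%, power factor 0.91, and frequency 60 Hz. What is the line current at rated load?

38.7 A

ω = 2π×1747/60 = 182.9 rad/s; P_out = τω = 36.3 × 182.9 = 6639 W
P_in = P_out / η = 6639 / 0.820 = 8096 W
I = P_in / (V·cosφ) = 8096 / (230 × 0.91) = 38.7 A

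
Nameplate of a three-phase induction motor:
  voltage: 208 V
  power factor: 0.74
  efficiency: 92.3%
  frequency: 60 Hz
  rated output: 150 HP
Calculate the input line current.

455 A

P_out = 150 × 746 = 111900 W
P_in = P_out / η = 111900 / 0.923 = 121235 W
I_L = P_in / (√3·V_L·cosφ) = 121235 / (1.732 × 208 × 0.74) = 455 A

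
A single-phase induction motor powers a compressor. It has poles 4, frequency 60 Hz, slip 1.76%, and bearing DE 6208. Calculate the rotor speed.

1768 rpm

n_s = 120f/p = 120×60/4 = 1800 rpm
n = n_s(1 − s) = 1800 × (1 − 0.0176) = 1768 rpm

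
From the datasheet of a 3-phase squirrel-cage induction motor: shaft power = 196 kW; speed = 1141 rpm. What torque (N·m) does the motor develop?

1640 N·m

ω = 2π × 1141/60 = 119.5 rad/s
τ = P/ω = 196000/119.5 = 1640 N·m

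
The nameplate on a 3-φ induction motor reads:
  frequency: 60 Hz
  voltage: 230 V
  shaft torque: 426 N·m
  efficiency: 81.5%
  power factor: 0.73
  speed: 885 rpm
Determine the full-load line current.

167 A

ω = 2π×885/60 = 92.68 rad/s; P_out = τω = 426 × 92.68 = 39482 W
P_in = P_out / η = 39482 / 0.815 = 48444 W
I_L = P_in / (√3·V_L·cosφ) = 48444 / (1.732 × 230 × 0.73) = 167 A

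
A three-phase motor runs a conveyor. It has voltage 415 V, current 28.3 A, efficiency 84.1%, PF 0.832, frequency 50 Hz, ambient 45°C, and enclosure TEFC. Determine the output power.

P_in = √3·V·I·cosφ = 1.732 × 415 × 28.3 × 0.832 = 16924 W
P_out = η·P_in = 0.841 × 16924 = 14233 W

14.2 kW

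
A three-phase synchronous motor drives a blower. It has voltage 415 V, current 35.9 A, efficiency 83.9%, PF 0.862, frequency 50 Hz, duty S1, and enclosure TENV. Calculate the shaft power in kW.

P_in = √3·V·I·cosφ = 1.732 × 415 × 35.9 × 0.862 = 22243 W
P_out = η·P_in = 0.839 × 22243 = 18662 W

18.7 kW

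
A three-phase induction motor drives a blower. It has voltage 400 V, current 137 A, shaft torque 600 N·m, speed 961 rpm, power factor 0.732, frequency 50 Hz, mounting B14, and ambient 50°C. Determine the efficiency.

86.9 %

ω = 2π × 961/60 = 100.6 rad/s; P_out = τω = 600 × 100.6 = 60360 W
P_in = √3·V_L·I_L·cosφ = 1.732 × 400 × 137 × 0.732 = 69477 W
η = P_out / P_in = 60360 / 69477 = 0.869 = 86.9%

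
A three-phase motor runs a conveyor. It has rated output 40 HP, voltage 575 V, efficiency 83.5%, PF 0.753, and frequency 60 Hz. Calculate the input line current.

47.7 A

P_out = 40 × 746 = 29840 W
P_in = P_out / η = 29840 / 0.835 = 35737 W
I_L = P_in / (√3·V_L·cosφ) = 35737 / (1.732 × 575 × 0.753) = 47.7 A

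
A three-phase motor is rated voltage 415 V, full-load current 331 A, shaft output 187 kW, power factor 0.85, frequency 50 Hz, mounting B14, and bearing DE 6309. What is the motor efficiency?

P_out = 187 kW = 187000 W
P_in = √3·V_L·I_L·cosφ = 1.732 × 415 × 331 × 0.85 = 202229 W
η = P_out / P_in = 187000 / 202229 = 0.925 = 92.5%

92.5 %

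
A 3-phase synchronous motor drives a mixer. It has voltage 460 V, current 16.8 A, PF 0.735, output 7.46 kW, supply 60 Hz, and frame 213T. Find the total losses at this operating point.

2.38 kW

P_in = √3·V·I·cosφ = 1.732×460×16.8×0.735 = 9838 W
P_out = 7460 W
Losses = P_in − P_out = 9838 − 7460 = 2378 W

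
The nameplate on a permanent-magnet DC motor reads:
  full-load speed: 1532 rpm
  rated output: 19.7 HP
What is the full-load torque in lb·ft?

P_out = 19.7 × 746 = 14696 W
ω = 2π × 1532/60 = 160.4 rad/s
τ = P_out/ω = 14696/160.4 = 91.62 N·m
In lb·ft: 91.62/1.356 = 67.6 lb·ft

67.6 lb·ft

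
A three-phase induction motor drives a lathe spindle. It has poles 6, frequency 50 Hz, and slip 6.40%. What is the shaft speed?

936 rpm

n_s = 120f/p = 120×50/6 = 1000 rpm
n = n_s(1 − s) = 1000 × (1 − 0.064) = 936 rpm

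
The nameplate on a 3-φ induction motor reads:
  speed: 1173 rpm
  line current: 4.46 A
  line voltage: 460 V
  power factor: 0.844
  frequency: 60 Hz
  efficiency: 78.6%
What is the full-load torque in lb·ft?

P_in = √3·V·I·cosφ = 1.732 × 460 × 4.46 × 0.844 = 2999 W
P_out = η·P_in = 0.786 × 2999 = 2357 W
n = 1173 rpm
ω = 2π×1173/60 = 122.8 rad/s
τ = P_out/ω = 2357/122.8 = 19.19 N·m
In lb·ft: 19.19/1.356 = 14.2 lb·ft

14.2 lb·ft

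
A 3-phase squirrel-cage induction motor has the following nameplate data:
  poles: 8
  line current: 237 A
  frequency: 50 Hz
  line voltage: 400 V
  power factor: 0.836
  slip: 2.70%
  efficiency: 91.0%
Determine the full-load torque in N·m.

1630 N·m

P_in = √3·V·I·cosφ = 1.732 × 400 × 237 × 0.836 = 137266 W
P_out = η·P_in = 0.91 × 137266 = 124912 W
n_s = 120×50/8 = 750 rpm; n = 750×(1−0.027) = 730 rpm
ω = 2π×730/60 = 76.45 rad/s
τ = P_out/ω = 124912/76.45 = 1630 N·m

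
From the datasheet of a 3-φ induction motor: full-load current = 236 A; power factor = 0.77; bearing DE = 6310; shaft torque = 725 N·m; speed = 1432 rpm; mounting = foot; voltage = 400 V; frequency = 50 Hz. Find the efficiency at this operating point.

ω = 2π × 1432/60 = 150 rad/s; P_out = τω = 725 × 150 = 108750 W
P_in = √3·V_L·I_L·cosφ = 1.732 × 400 × 236 × 0.77 = 125896 W
η = P_out / P_in = 108750 / 125896 = 0.864 = 86.4%

86.4 %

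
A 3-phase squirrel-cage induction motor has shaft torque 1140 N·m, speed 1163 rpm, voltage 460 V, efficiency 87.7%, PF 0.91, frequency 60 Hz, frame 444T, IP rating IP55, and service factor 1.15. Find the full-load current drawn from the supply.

218 A

ω = 2π×1163/60 = 121.8 rad/s; P_out = τω = 1140 × 121.8 = 138852 W
P_in = P_out / η = 138852 / 0.877 = 158326 W
I_L = P_in / (√3·V_L·cosφ) = 158326 / (1.732 × 460 × 0.91) = 218 A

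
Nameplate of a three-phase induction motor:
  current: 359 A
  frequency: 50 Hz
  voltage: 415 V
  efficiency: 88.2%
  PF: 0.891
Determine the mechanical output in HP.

272 HP

P_in = √3·V·I·cosφ = 1.732 × 415 × 359 × 0.891 = 229915 W
P_out = η·P_in = 0.882 × 229915 = 202785 W
= 202785/746 = 272 HP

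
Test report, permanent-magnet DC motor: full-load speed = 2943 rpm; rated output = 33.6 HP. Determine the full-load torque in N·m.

81.3 N·m

P_out = 33.6 × 746 = 25066 W
ω = 2π × 2943/60 = 308.2 rad/s
τ = P_out/ω = 25066/308.2 = 81.3 N·m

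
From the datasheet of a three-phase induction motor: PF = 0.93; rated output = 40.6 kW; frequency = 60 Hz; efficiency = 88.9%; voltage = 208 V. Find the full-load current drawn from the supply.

136 A

P_out = 40.6 kW = 40600 W
P_in = P_out / η = 40600 / 0.889 = 45669 W
I_L = P_in / (√3·V_L·cosφ) = 45669 / (1.732 × 208 × 0.93) = 136 A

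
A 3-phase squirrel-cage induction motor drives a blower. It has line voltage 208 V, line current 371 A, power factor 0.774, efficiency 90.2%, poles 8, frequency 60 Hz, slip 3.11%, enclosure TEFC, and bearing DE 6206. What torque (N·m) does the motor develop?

P_in = √3·V·I·cosφ = 1.732 × 208 × 371 × 0.774 = 103449 W
P_out = η·P_in = 0.902 × 103449 = 93311 W
n_s = 120×60/8 = 900 rpm; n = 900×(1−0.0311) = 872 rpm
ω = 2π×872/60 = 91.32 rad/s
τ = P_out/ω = 93311/91.32 = 1020 N·m

1020 N·m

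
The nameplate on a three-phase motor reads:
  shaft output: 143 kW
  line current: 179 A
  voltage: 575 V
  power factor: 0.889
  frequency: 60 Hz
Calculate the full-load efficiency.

P_out = 143 kW = 143000 W
P_in = √3·V_L·I_L·cosφ = 1.732 × 575 × 179 × 0.889 = 158479 W
η = P_out / P_in = 143000 / 158479 = 0.902 = 90.2%

90.2 %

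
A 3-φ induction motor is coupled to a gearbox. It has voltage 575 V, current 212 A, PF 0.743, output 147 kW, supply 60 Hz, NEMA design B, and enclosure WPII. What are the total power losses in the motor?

9870 W

P_in = √3·V·I·cosφ = 1.732×575×212×0.743 = 156870 W
P_out = 147000 W
Losses = P_in − P_out = 156870 − 147000 = 9870 W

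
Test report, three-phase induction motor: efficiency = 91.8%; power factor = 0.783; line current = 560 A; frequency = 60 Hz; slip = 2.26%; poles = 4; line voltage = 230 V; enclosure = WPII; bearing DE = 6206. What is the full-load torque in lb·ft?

642 lb·ft

P_in = √3·V·I·cosφ = 1.732 × 230 × 560 × 0.783 = 174673 W
P_out = η·P_in = 0.918 × 174673 = 160350 W
n_s = 120×60/4 = 1800 rpm; n = 1800×(1−0.0226) = 1759 rpm
ω = 2π×1759/60 = 184.2 rad/s
τ = P_out/ω = 160350/184.2 = 870.5 N·m
In lb·ft: 870.5/1.356 = 642 lb·ft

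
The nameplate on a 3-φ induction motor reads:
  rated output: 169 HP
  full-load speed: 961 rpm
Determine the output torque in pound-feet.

P_out = 169 × 746 = 126074 W
ω = 2π × 961/60 = 100.6 rad/s
τ = P_out/ω = 126074/100.6 = 1253 N·m
In lb·ft: 1253/1.356 = 924 lb·ft

924 lb·ft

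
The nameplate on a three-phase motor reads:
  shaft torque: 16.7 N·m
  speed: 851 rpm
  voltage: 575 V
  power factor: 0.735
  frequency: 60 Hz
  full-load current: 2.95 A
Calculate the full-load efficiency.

ω = 2π × 851/60 = 89.12 rad/s; P_out = τω = 16.7 × 89.12 = 1488 W
P_in = √3·V_L·I_L·cosφ = 1.732 × 575 × 2.95 × 0.735 = 2159 W
η = P_out / P_in = 1488 / 2159 = 0.689 = 68.9%

68.9 %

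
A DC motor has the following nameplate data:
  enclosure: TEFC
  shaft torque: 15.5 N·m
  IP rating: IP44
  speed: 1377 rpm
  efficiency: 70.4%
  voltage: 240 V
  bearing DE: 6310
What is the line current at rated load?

13.2 A

ω = 2π×1377/60 = 144.2 rad/s; P_out = τω = 15.5 × 144.2 = 2235 W
P_in = P_out / η = 2235 / 0.704 = 3175 W
I = P_in / V = 3175 / 240 = 13.2 A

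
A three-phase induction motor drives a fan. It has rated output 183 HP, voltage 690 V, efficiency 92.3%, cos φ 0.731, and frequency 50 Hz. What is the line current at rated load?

P_out = 183 × 746 = 136518 W
P_in = P_out / η = 136518 / 0.923 = 147907 W
I_L = P_in / (√3·V_L·cosφ) = 147907 / (1.732 × 690 × 0.731) = 169 A

169 A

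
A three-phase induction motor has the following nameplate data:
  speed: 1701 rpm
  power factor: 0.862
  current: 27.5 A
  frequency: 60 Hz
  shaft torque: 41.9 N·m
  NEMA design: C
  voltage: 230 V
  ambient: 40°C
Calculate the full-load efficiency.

79.0 %

ω = 2π × 1701/60 = 178.1 rad/s; P_out = τω = 41.9 × 178.1 = 7462 W
P_in = √3·V_L·I_L·cosφ = 1.732 × 230 × 27.5 × 0.862 = 9443 W
η = P_out / P_in = 7462 / 9443 = 0.790 = 79.0%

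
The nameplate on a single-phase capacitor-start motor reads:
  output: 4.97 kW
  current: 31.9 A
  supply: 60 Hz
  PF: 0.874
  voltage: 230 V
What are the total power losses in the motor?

1.44 kW

P_in = V·I·cosφ = 230×31.9×0.874 = 6413 W
P_out = 4970 W
Losses = P_in − P_out = 6413 − 4970 = 1443 W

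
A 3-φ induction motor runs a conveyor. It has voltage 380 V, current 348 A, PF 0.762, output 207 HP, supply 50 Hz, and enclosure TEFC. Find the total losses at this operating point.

P_in = √3·V·I·cosφ = 1.732×380×348×0.762 = 174528 W
P_out = 207×746 = 154422 W
Losses = P_in − P_out = 174528 − 154422 = 20106 W

20.1 kW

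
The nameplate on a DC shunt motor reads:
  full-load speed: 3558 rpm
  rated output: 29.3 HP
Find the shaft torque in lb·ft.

P_out = 29.3 × 746 = 21858 W
ω = 2π × 3558/60 = 372.6 rad/s
τ = P_out/ω = 21858/372.6 = 58.66 N·m
In lb·ft: 58.66/1.356 = 43.3 lb·ft

43.3 lb·ft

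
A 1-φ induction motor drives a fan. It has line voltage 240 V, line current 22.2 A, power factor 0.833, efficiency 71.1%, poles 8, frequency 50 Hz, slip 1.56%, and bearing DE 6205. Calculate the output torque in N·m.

P_in = V·I·cosφ = 240 × 22.2 × 0.833 = 4438 W
P_out = η·P_in = 0.711 × 4438 = 3155 W
n_s = 120×50/8 = 750 rpm; n = 750×(1−0.0156) = 738 rpm
ω = 2π×738/60 = 77.28 rad/s
τ = P_out/ω = 3155/77.28 = 40.8 N·m

40.8 N·m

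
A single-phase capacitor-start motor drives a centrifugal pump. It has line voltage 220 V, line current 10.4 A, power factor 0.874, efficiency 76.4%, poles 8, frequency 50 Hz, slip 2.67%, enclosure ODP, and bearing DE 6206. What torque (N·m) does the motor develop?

P_in = V·I·cosφ = 220 × 10.4 × 0.874 = 2000 W
P_out = η·P_in = 0.764 × 2000 = 1528 W
n_s = 120×50/8 = 750 rpm; n = 750×(1−0.0267) = 730 rpm
ω = 2π×730/60 = 76.45 rad/s
τ = P_out/ω = 1528/76.45 = 20 N·m

20 N·m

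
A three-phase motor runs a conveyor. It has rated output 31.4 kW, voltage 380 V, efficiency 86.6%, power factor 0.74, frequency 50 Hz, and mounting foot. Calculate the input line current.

P_out = 31.4 kW = 31400 W
P_in = P_out / η = 31400 / 0.866 = 36259 W
I_L = P_in / (√3·V_L·cosφ) = 36259 / (1.732 × 380 × 0.74) = 74.4 A

74.4 A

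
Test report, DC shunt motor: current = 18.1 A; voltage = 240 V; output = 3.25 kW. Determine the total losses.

1090 W

P_in = V·I = 240×18.1 = 4344 W
P_out = 3250 W
Losses = P_in − P_out = 4344 − 3250 = 1094 W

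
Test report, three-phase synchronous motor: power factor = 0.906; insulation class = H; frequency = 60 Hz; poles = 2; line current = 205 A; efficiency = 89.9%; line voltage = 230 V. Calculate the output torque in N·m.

176 N·m

P_in = √3·V·I·cosφ = 1.732 × 230 × 205 × 0.906 = 73987 W
P_out = η·P_in = 0.899 × 73987 = 66514 W
n = n_s = 120×60/2 = 3600 rpm (synchronous)
ω = 2π×3600/60 = 377 rad/s
τ = P_out/ω = 66514/377 = 176 N·m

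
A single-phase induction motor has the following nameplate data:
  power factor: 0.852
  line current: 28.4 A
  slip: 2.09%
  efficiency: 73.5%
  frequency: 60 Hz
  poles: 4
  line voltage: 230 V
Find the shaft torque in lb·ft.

P_in = V·I·cosφ = 230 × 28.4 × 0.852 = 5565 W
P_out = η·P_in = 0.735 × 5565 = 4090 W
n_s = 120×60/4 = 1800 rpm; n = 1800×(1−0.0209) = 1762 rpm
ω = 2π×1762/60 = 184.5 rad/s
τ = P_out/ω = 4090/184.5 = 22.17 N·m
In lb·ft: 22.17/1.356 = 16.3 lb·ft

16.3 lb·ft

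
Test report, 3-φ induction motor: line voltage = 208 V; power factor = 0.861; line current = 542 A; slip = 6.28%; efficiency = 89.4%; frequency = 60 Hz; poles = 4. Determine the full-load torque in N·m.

851 N·m

P_in = √3·V·I·cosφ = 1.732 × 208 × 542 × 0.861 = 168118 W
P_out = η·P_in = 0.894 × 168118 = 150297 W
n_s = 120×60/4 = 1800 rpm; n = 1800×(1−0.0628) = 1687 rpm
ω = 2π×1687/60 = 176.7 rad/s
τ = P_out/ω = 150297/176.7 = 851 N·m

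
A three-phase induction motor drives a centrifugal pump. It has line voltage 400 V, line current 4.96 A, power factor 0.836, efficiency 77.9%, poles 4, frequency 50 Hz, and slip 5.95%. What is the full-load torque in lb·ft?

P_in = √3·V·I·cosφ = 1.732 × 400 × 4.96 × 0.836 = 2873 W
P_out = η·P_in = 0.779 × 2873 = 2238 W
n_s = 120×50/4 = 1500 rpm; n = 1500×(1−0.0595) = 1411 rpm
ω = 2π×1411/60 = 147.8 rad/s
τ = P_out/ω = 2238/147.8 = 15.14 N·m
In lb·ft: 15.14/1.356 = 11.2 lb·ft

11.2 lb·ft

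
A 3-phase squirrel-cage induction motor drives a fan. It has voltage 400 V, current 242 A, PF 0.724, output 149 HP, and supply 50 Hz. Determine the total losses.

P_in = √3·V·I·cosφ = 1.732×400×242×0.724 = 121384 W
P_out = 149×746 = 111154 W
Losses = P_in − P_out = 121384 − 111154 = 10230 W

10200 W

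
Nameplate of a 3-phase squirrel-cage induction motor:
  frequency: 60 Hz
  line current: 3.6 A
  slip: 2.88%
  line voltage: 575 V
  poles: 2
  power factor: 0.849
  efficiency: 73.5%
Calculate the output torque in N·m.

P_in = √3·V·I·cosφ = 1.732 × 575 × 3.6 × 0.849 = 3044 W
P_out = η·P_in = 0.735 × 3044 = 2237 W
n_s = 120×60/2 = 3600 rpm; n = 3600×(1−0.0288) = 3496 rpm
ω = 2π×3496/60 = 366.1 rad/s
τ = P_out/ω = 2237/366.1 = 6.11 N·m

6.11 N·m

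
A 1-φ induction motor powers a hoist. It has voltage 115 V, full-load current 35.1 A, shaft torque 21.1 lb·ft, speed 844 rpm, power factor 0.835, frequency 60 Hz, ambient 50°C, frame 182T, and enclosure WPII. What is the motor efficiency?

τ = 21.1 lb·ft × 1.356 = 28.61 N·m
ω = 2π × 844/60 = 88.38 rad/s; P_out = τω = 28.61 × 88.38 = 2529 W
P_in = V·I·cosφ = 115 × 35.1 × 0.835 = 3370 W
η = P_out / P_in = 2529 / 3370 = 0.750 = 75.0%

75.0 %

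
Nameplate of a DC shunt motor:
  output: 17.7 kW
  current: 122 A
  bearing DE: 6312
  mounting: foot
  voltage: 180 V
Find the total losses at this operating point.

P_in = V·I = 180×122 = 21960 W
P_out = 17700 W
Losses = P_in − P_out = 21960 − 17700 = 4260 W

4260 W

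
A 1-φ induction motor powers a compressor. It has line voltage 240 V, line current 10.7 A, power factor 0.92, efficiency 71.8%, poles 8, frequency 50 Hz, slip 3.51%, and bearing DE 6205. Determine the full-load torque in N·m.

22.4 N·m

P_in = V·I·cosφ = 240 × 10.7 × 0.92 = 2363 W
P_out = η·P_in = 0.718 × 2363 = 1697 W
n_s = 120×50/8 = 750 rpm; n = 750×(1−0.0351) = 724 rpm
ω = 2π×724/60 = 75.82 rad/s
τ = P_out/ω = 1697/75.82 = 22.4 N·m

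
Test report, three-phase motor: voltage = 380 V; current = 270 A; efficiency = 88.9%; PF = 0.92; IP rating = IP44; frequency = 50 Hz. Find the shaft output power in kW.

P_in = √3·V·I·cosφ = 1.732 × 380 × 270 × 0.92 = 163487 W
P_out = η·P_in = 0.889 × 163487 = 145340 W

145 kW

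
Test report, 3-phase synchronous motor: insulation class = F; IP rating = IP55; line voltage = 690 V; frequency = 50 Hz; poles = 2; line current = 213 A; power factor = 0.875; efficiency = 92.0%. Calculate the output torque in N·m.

652 N·m

P_in = √3·V·I·cosφ = 1.732 × 690 × 213 × 0.875 = 222733 W
P_out = η·P_in = 0.92 × 222733 = 204914 W
n = n_s = 120×50/2 = 3000 rpm (synchronous)
ω = 2π×3000/60 = 314.2 rad/s
τ = P_out/ω = 204914/314.2 = 652 N·m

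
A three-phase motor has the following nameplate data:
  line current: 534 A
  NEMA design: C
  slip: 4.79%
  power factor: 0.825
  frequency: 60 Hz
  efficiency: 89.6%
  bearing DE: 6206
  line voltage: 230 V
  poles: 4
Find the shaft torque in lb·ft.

P_in = √3·V·I·cosφ = 1.732 × 230 × 534 × 0.825 = 175497 W
P_out = η·P_in = 0.896 × 175497 = 157245 W
n_s = 120×60/4 = 1800 rpm; n = 1800×(1−0.0479) = 1714 rpm
ω = 2π×1714/60 = 179.5 rad/s
τ = P_out/ω = 157245/179.5 = 876 N·m
In lb·ft: 876/1.356 = 646 lb·ft

646 lb·ft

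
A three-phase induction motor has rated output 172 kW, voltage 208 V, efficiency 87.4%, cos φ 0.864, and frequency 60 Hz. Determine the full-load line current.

632 A

P_out = 172 kW = 172000 W
P_in = P_out / η = 172000 / 0.874 = 196796 W
I_L = P_in / (√3·V_L·cosφ) = 196796 / (1.732 × 208 × 0.864) = 632 A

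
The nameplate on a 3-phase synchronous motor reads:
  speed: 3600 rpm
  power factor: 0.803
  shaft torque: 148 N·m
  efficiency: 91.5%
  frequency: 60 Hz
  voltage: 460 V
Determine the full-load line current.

95.3 A

ω = 2π×3600/60 = 377 rad/s; P_out = τω = 148 × 377 = 55796 W
P_in = P_out / η = 55796 / 0.915 = 60979 W
I_L = P_in / (√3·V_L·cosφ) = 60979 / (1.732 × 460 × 0.803) = 95.3 A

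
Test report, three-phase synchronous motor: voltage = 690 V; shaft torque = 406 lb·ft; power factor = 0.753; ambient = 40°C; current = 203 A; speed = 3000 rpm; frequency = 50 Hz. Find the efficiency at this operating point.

94.7 %

τ = 406 lb·ft × 1.356 = 550.5 N·m
ω = 2π × 3000/60 = 314.2 rad/s; P_out = τω = 550.5 × 314.2 = 172967 W
P_in = √3·V_L·I_L·cosφ = 1.732 × 690 × 203 × 0.753 = 182679 W
η = P_out / P_in = 172967 / 182679 = 0.947 = 94.7%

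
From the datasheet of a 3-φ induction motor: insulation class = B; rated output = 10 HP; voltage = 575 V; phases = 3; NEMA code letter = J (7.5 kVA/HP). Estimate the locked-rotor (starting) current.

75.3 A

S_LR = 7.5 × 10 = 75 kVA
I_LR = S_LR/(√3·V_L) = 75000/(1.732×575) = 75.3 A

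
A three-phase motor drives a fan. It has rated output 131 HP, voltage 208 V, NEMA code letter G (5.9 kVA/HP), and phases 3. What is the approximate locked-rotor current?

2150 A

S_LR = 5.9 × 131 = 772.9 kVA
I_LR = S_LR/(√3·V_L) = 772900/(1.732×208) = 2150 A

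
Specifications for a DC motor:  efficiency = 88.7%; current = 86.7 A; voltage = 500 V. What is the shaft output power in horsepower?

P_in = V·I = 500 × 86.7 = 43350 W
P_out = η·P_in = 0.887 × 43350 = 38451 W
= 38451/746 = 51.5 HP

51.5 HP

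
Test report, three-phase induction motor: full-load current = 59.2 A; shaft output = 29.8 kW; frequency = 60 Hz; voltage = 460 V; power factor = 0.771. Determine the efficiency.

P_out = 29.8 kW = 29800 W
P_in = √3·V_L·I_L·cosφ = 1.732 × 460 × 59.2 × 0.771 = 36365 W
η = P_out / P_in = 29800 / 36365 = 0.819 = 81.9%

81.9 %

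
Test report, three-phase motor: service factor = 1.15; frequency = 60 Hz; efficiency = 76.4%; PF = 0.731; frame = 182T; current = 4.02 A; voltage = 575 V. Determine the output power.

2.24 kW

P_in = √3·V·I·cosφ = 1.732 × 575 × 4.02 × 0.731 = 2927 W
P_out = η·P_in = 0.764 × 2927 = 2236 W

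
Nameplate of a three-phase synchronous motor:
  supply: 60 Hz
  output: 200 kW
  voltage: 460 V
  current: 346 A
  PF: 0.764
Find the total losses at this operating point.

10600 W

P_in = √3·V·I·cosφ = 1.732×460×346×0.764 = 210608 W
P_out = 200000 W
Losses = P_in − P_out = 210608 − 200000 = 10608 W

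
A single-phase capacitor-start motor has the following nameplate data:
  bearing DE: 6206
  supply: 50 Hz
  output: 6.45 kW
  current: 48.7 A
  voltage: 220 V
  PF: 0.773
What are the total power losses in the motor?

P_in = V·I·cosφ = 220×48.7×0.773 = 8282 W
P_out = 6450 W
Losses = P_in − P_out = 8282 − 6450 = 1832 W

1830 W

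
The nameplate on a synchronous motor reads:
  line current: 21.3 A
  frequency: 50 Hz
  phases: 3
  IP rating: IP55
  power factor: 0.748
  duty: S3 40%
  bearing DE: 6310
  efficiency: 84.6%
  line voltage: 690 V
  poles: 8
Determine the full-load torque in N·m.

205 N·m

P_in = √3·V·I·cosφ = 1.732 × 690 × 21.3 × 0.748 = 19040 W
P_out = η·P_in = 0.846 × 19040 = 16108 W
n = n_s = 120×50/8 = 750 rpm (synchronous)
ω = 2π×750/60 = 78.54 rad/s
τ = P_out/ω = 16108/78.54 = 205 N·m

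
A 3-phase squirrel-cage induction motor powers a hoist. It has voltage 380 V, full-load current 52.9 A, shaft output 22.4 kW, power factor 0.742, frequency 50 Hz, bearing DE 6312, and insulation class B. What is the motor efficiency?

P_out = 22.4 kW = 22400 W
P_in = √3·V_L·I_L·cosφ = 1.732 × 380 × 52.9 × 0.742 = 25834 W
η = P_out / P_in = 22400 / 25834 = 0.867 = 86.7%

86.7 %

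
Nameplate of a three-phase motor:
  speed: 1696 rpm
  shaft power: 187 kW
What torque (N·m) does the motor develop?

ω = 2π × 1696/60 = 177.6 rad/s
τ = P/ω = 187000/177.6 = 1050 N·m

1050 N·m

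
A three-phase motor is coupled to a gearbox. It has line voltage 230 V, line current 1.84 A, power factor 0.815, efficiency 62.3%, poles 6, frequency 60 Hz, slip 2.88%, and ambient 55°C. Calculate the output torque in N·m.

P_in = √3·V·I·cosφ = 1.732 × 230 × 1.84 × 0.815 = 597 W
P_out = η·P_in = 0.623 × 597 = 372 W
n_s = 120×60/6 = 1200 rpm; n = 1200×(1−0.0288) = 1165 rpm
ω = 2π×1165/60 = 122 rad/s
τ = P_out/ω = 372/122 = 3.05 N·m

3.05 N·m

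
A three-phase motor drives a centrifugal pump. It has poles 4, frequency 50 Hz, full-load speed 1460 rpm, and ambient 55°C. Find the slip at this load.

n_s = 120f/p = 120×50/4 = 1500 rpm
s = (n_s − n)/n_s = (1500 − 1460)/1500 = 0.0267

2.7 %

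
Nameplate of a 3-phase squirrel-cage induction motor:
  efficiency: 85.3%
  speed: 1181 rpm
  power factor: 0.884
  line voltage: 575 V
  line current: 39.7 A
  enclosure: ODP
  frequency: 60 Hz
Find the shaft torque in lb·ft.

178 lb·ft

P_in = √3·V·I·cosφ = 1.732 × 575 × 39.7 × 0.884 = 34951 W
P_out = η·P_in = 0.853 × 34951 = 29813 W
n = 1181 rpm
ω = 2π×1181/60 = 123.7 rad/s
τ = P_out/ω = 29813/123.7 = 241 N·m
In lb·ft: 241/1.356 = 178 lb·ft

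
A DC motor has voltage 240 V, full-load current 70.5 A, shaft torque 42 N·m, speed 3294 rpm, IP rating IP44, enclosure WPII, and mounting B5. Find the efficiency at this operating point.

85.6 %

ω = 2π × 3294/60 = 344.9 rad/s; P_out = τω = 42 × 344.9 = 14486 W
P_in = V·I = 240 × 70.5 = 16920 W
η = P_out / P_in = 14486 / 16920 = 0.856 = 85.6%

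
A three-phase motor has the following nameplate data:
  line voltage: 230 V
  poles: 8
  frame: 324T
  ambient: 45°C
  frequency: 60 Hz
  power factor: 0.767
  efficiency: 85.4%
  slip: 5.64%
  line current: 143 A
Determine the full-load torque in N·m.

P_in = √3·V·I·cosφ = 1.732 × 230 × 143 × 0.767 = 43693 W
P_out = η·P_in = 0.854 × 43693 = 37314 W
n_s = 120×60/8 = 900 rpm; n = 900×(1−0.0564) = 849 rpm
ω = 2π×849/60 = 88.91 rad/s
τ = P_out/ω = 37314/88.91 = 420 N·m

420 N·m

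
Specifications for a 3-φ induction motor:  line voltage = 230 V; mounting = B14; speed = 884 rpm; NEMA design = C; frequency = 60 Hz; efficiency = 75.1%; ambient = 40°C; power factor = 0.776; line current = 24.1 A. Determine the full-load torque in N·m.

60.4 N·m

P_in = √3·V·I·cosφ = 1.732 × 230 × 24.1 × 0.776 = 7450 W
P_out = η·P_in = 0.751 × 7450 = 5595 W
n = 884 rpm
ω = 2π×884/60 = 92.57 rad/s
τ = P_out/ω = 5595/92.57 = 60.4 N·m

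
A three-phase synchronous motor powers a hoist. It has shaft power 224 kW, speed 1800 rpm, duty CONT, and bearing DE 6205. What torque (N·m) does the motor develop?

1190 N·m

ω = 2π × 1800/60 = 188.5 rad/s
τ = P/ω = 224000/188.5 = 1190 N·m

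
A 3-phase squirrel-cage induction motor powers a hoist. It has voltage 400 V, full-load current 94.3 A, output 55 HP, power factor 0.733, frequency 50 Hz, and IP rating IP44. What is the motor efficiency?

85.7 %

P_out = 55 × 746 = 41030 W
P_in = √3·V_L·I_L·cosφ = 1.732 × 400 × 94.3 × 0.733 = 47888 W
η = P_out / P_in = 41030 / 47888 = 0.857 = 85.7%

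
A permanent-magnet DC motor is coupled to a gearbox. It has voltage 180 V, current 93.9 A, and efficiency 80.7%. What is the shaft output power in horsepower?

18.3 HP

P_in = V·I = 180 × 93.9 = 16902 W
P_out = η·P_in = 0.807 × 16902 = 13640 W
= 13640/746 = 18.3 HP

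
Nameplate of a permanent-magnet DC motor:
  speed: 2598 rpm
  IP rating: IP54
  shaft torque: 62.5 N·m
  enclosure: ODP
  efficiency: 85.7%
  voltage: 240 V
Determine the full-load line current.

82.7 A

ω = 2π×2598/60 = 272.1 rad/s; P_out = τω = 62.5 × 272.1 = 17006 W
P_in = P_out / η = 17006 / 0.857 = 19844 W
I = P_in / V = 19844 / 240 = 82.7 A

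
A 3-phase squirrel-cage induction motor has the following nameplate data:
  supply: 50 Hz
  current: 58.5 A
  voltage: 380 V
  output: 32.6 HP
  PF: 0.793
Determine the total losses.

6210 W

P_in = √3·V·I·cosφ = 1.732×380×58.5×0.793 = 30532 W
P_out = 32.6×746 = 24320 W
Losses = P_in − P_out = 30532 − 24320 = 6212 W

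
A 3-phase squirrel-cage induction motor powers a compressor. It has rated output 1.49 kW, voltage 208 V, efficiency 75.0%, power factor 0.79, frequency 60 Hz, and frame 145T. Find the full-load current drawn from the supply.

P_out = 1.49 kW = 1490 W
P_in = P_out / η = 1490 / 0.750 = 1987 W
I_L = P_in / (√3·V_L·cosφ) = 1987 / (1.732 × 208 × 0.79) = 6.98 A

6.98 A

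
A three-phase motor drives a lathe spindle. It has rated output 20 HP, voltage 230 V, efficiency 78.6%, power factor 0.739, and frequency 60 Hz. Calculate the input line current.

64.5 A

P_out = 20 × 746 = 14920 W
P_in = P_out / η = 14920 / 0.786 = 18982 W
I_L = P_in / (√3·V_L·cosφ) = 18982 / (1.732 × 230 × 0.739) = 64.5 A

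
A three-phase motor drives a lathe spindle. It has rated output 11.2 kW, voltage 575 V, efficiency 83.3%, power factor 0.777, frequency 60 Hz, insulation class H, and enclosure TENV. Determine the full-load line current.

P_out = 11.2 kW = 11200 W
P_in = P_out / η = 11200 / 0.833 = 13445 W
I_L = P_in / (√3·V_L·cosφ) = 13445 / (1.732 × 575 × 0.777) = 17.4 A

17.4 A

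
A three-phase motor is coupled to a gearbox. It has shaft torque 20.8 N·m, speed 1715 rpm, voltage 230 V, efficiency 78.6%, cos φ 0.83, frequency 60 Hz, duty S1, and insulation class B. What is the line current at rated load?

14.4 A

ω = 2π×1715/60 = 179.6 rad/s; P_out = τω = 20.8 × 179.6 = 3736 W
P_in = P_out / η = 3736 / 0.786 = 4753 W
I_L = P_in / (√3·V_L·cosφ) = 4753 / (1.732 × 230 × 0.83) = 14.4 A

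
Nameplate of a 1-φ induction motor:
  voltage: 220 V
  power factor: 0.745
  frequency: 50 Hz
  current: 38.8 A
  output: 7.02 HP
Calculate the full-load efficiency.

82.4 %

P_out = 7.02 × 746 = 5237 W
P_in = V·I·cosφ = 220 × 38.8 × 0.745 = 6359 W
η = P_out / P_in = 5237 / 6359 = 0.824 = 82.4%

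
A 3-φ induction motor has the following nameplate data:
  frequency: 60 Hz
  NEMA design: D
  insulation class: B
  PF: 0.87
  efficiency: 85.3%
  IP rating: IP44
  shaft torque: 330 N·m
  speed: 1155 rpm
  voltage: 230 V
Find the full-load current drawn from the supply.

ω = 2π×1155/60 = 121 rad/s; P_out = τω = 330 × 121 = 39930 W
P_in = P_out / η = 39930 / 0.853 = 46811 W
I_L = P_in / (√3·V_L·cosφ) = 46811 / (1.732 × 230 × 0.87) = 135 A

135 A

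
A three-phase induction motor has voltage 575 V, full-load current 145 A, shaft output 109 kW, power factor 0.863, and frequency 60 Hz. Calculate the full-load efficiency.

P_out = 109 kW = 109000 W
P_in = √3·V_L·I_L·cosφ = 1.732 × 575 × 145 × 0.863 = 124622 W
η = P_out / P_in = 109000 / 124622 = 0.875 = 87.5%

87.5 %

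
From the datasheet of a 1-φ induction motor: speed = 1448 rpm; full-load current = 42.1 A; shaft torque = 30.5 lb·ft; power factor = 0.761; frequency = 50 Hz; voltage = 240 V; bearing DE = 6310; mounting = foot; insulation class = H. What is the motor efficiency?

τ = 30.5 lb·ft × 1.356 = 41.36 N·m
ω = 2π × 1448/60 = 151.6 rad/s; P_out = τω = 41.36 × 151.6 = 6270 W
P_in = V·I·cosφ = 240 × 42.1 × 0.761 = 7689 W
η = P_out / P_in = 6270 / 7689 = 0.815 = 81.5%

81.5 %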